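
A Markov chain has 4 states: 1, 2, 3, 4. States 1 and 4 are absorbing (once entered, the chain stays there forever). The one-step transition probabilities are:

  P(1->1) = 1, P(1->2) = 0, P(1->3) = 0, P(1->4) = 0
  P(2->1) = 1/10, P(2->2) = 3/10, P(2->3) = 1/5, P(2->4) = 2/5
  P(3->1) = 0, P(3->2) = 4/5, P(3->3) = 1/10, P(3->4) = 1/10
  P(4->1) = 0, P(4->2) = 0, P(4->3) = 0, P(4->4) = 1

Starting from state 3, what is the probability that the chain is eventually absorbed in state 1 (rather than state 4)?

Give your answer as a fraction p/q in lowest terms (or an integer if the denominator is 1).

Let a_i = P(absorbed in 1 | start in state i).
Boundary conditions: a_1 = 1, a_4 = 0.
For each transient state i, a_i = sum_j P(i->j) * a_j:
  a_2 = 1/10*a_1 + 3/10*a_2 + 1/5*a_3 + 2/5*a_4
  a_3 = 0*a_1 + 4/5*a_2 + 1/10*a_3 + 1/10*a_4

Substituting a_1 = 1 and a_4 = 0, rearrange to (I - Q) a = r where r[i] = P(i -> 1):
  [7/10, -1/5] . (a_2, a_3) = 1/10
  [-4/5, 9/10] . (a_2, a_3) = 0

Solving yields:
  a_2 = 9/47
  a_3 = 8/47

Starting state is 3, so the absorption probability is a_3 = 8/47.

Answer: 8/47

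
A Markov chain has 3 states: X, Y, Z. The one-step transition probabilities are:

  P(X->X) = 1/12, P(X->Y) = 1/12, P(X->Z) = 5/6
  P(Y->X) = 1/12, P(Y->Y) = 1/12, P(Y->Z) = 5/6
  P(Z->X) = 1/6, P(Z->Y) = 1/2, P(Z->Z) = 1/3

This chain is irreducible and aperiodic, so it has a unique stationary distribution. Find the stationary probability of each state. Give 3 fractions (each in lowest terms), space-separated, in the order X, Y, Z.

The stationary distribution satisfies pi = pi * P, i.e.:
  pi_X = 1/12*pi_X + 1/12*pi_Y + 1/6*pi_Z
  pi_Y = 1/12*pi_X + 1/12*pi_Y + 1/2*pi_Z
  pi_Z = 5/6*pi_X + 5/6*pi_Y + 1/3*pi_Z
with normalization: pi_X + pi_Y + pi_Z = 1.

Using the first 2 balance equations plus normalization, the linear system A*pi = b is:
  [-11/12, 1/12, 1/6] . pi = 0
  [1/12, -11/12, 1/2] . pi = 0
  [1, 1, 1] . pi = 1

Solving yields:
  pi_X = 7/54
  pi_Y = 17/54
  pi_Z = 5/9

Verification (pi * P):
  7/54*1/12 + 17/54*1/12 + 5/9*1/6 = 7/54 = pi_X  (ok)
  7/54*1/12 + 17/54*1/12 + 5/9*1/2 = 17/54 = pi_Y  (ok)
  7/54*5/6 + 17/54*5/6 + 5/9*1/3 = 5/9 = pi_Z  (ok)

Answer: 7/54 17/54 5/9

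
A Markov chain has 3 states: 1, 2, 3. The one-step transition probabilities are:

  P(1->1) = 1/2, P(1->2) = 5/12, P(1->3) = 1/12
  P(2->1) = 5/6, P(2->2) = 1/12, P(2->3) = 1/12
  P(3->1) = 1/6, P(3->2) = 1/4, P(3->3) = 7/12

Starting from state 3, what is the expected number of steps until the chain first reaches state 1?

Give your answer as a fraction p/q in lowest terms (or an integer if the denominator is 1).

Let h_i = expected steps to first reach 1 from state i.
Boundary: h_1 = 0.
First-step equations for the other states:
  h_2 = 1 + 5/6*h_1 + 1/12*h_2 + 1/12*h_3
  h_3 = 1 + 1/6*h_1 + 1/4*h_2 + 7/12*h_3

Substituting h_1 = 0 and rearranging gives the linear system (I - Q) h = 1:
  [11/12, -1/12] . (h_2, h_3) = 1
  [-1/4, 5/12] . (h_2, h_3) = 1

Solving yields:
  h_2 = 18/13
  h_3 = 42/13

Starting state is 3, so the expected hitting time is h_3 = 42/13.

Answer: 42/13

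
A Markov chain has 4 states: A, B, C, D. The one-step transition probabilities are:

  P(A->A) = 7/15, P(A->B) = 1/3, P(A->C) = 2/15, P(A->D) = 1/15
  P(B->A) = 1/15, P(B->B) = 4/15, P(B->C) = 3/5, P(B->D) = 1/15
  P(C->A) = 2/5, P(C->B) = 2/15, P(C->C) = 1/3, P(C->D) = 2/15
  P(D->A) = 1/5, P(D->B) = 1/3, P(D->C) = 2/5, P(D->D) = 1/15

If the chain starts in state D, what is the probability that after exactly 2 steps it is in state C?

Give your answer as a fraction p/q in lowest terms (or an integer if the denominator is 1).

Computing P^2 by repeated multiplication:
P^1 =
  A: [7/15, 1/3, 2/15, 1/15]
  B: [1/15, 4/15, 3/5, 1/15]
  C: [2/5, 2/15, 1/3, 2/15]
  D: [1/5, 1/3, 2/5, 1/15]
P^2 =
  A: [23/75, 64/225, 1/3, 17/225]
  B: [68/225, 44/225, 89/225, 8/75]
  C: [16/45, 58/225, 67/225, 4/45]
  D: [13/45, 52/225, 29/75, 7/75]

(P^2)[D -> C] = 29/75

Answer: 29/75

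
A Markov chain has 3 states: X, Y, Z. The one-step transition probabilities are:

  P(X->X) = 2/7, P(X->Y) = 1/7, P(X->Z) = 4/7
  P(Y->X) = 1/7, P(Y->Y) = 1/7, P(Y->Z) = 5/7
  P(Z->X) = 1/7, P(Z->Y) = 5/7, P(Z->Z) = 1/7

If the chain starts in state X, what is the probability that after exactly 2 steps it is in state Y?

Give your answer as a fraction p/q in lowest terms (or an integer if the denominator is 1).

Computing P^2 by repeated multiplication:
P^1 =
  X: [2/7, 1/7, 4/7]
  Y: [1/7, 1/7, 5/7]
  Z: [1/7, 5/7, 1/7]
P^2 =
  X: [9/49, 23/49, 17/49]
  Y: [8/49, 27/49, 2/7]
  Z: [8/49, 11/49, 30/49]

(P^2)[X -> Y] = 23/49

Answer: 23/49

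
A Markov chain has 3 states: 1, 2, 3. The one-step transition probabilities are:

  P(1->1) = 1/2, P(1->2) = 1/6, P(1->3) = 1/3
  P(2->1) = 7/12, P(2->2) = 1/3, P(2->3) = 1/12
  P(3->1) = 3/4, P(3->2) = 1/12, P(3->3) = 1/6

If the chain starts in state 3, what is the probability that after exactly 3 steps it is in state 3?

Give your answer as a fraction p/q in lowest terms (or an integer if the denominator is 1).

Answer: 211/864

Derivation:
Computing P^3 by repeated multiplication:
P^1 =
  1: [1/2, 1/6, 1/3]
  2: [7/12, 1/3, 1/12]
  3: [3/4, 1/12, 1/6]
P^2 =
  1: [43/72, 1/6, 17/72]
  2: [79/144, 31/144, 17/72]
  3: [79/144, 1/6, 41/144]
P^3 =
  1: [55/96, 151/864, 109/432]
  2: [997/1728, 79/432, 415/1728]
  3: [337/576, 295/1728, 211/864]

(P^3)[3 -> 3] = 211/864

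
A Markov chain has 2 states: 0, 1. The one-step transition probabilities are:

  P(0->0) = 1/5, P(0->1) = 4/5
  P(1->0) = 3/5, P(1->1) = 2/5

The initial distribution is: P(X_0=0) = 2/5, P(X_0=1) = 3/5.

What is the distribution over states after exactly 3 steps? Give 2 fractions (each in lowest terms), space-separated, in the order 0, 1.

Propagating the distribution step by step (d_{t+1} = d_t * P):
d_0 = (0=2/5, 1=3/5)
  d_1[0] = 2/5*1/5 + 3/5*3/5 = 11/25
  d_1[1] = 2/5*4/5 + 3/5*2/5 = 14/25
d_1 = (0=11/25, 1=14/25)
  d_2[0] = 11/25*1/5 + 14/25*3/5 = 53/125
  d_2[1] = 11/25*4/5 + 14/25*2/5 = 72/125
d_2 = (0=53/125, 1=72/125)
  d_3[0] = 53/125*1/5 + 72/125*3/5 = 269/625
  d_3[1] = 53/125*4/5 + 72/125*2/5 = 356/625
d_3 = (0=269/625, 1=356/625)

Answer: 269/625 356/625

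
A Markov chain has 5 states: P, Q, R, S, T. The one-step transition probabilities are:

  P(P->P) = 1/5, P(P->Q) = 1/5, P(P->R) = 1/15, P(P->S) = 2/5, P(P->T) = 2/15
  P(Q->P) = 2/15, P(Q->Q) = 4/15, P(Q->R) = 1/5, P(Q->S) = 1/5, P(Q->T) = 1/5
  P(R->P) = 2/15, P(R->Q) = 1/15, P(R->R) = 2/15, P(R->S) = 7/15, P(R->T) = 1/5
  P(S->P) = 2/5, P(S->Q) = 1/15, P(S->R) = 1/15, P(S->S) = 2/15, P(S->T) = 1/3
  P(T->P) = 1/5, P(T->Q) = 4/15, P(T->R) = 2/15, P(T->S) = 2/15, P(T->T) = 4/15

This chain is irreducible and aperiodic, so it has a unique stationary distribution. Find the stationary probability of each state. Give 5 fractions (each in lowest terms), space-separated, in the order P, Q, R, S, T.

The stationary distribution satisfies pi = pi * P, i.e.:
  pi_P = 1/5*pi_P + 2/15*pi_Q + 2/15*pi_R + 2/5*pi_S + 1/5*pi_T
  pi_Q = 1/5*pi_P + 4/15*pi_Q + 1/15*pi_R + 1/15*pi_S + 4/15*pi_T
  pi_R = 1/15*pi_P + 1/5*pi_Q + 2/15*pi_R + 1/15*pi_S + 2/15*pi_T
  pi_S = 2/5*pi_P + 1/5*pi_Q + 7/15*pi_R + 2/15*pi_S + 2/15*pi_T
  pi_T = 2/15*pi_P + 1/5*pi_Q + 1/5*pi_R + 1/3*pi_S + 4/15*pi_T
with normalization: pi_P + pi_Q + pi_R + pi_S + pi_T = 1.

Using the first 4 balance equations plus normalization, the linear system A*pi = b is:
  [-4/5, 2/15, 2/15, 2/5, 1/5] . pi = 0
  [1/5, -11/15, 1/15, 1/15, 4/15] . pi = 0
  [1/15, 1/5, -13/15, 1/15, 2/15] . pi = 0
  [2/5, 1/5, 7/15, -13/15, 2/15] . pi = 0
  [1, 1, 1, 1, 1] . pi = 1

Solving yields:
  pi_P = 1438/6271
  pi_Q = 4509/25084
  pi_R = 2853/25084
  pi_S = 3065/12542
  pi_T = 1460/6271

Verification (pi * P):
  1438/6271*1/5 + 4509/25084*2/15 + 2853/25084*2/15 + 3065/12542*2/5 + 1460/6271*1/5 = 1438/6271 = pi_P  (ok)
  1438/6271*1/5 + 4509/25084*4/15 + 2853/25084*1/15 + 3065/12542*1/15 + 1460/6271*4/15 = 4509/25084 = pi_Q  (ok)
  1438/6271*1/15 + 4509/25084*1/5 + 2853/25084*2/15 + 3065/12542*1/15 + 1460/6271*2/15 = 2853/25084 = pi_R  (ok)
  1438/6271*2/5 + 4509/25084*1/5 + 2853/25084*7/15 + 3065/12542*2/15 + 1460/6271*2/15 = 3065/12542 = pi_S  (ok)
  1438/6271*2/15 + 4509/25084*1/5 + 2853/25084*1/5 + 3065/12542*1/3 + 1460/6271*4/15 = 1460/6271 = pi_T  (ok)

Answer: 1438/6271 4509/25084 2853/25084 3065/12542 1460/6271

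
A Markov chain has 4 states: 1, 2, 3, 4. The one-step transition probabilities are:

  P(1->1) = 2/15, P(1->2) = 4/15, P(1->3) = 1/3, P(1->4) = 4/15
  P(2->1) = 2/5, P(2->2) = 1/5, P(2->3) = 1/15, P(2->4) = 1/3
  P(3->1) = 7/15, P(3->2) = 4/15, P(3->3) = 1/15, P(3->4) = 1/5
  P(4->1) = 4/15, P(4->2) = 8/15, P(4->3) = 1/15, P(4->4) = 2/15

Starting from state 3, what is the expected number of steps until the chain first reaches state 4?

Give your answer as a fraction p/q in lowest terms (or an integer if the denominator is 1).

Answer: 1200/307

Derivation:
Let h_i = expected steps to first reach 4 from state i.
Boundary: h_4 = 0.
First-step equations for the other states:
  h_1 = 1 + 2/15*h_1 + 4/15*h_2 + 1/3*h_3 + 4/15*h_4
  h_2 = 1 + 2/5*h_1 + 1/5*h_2 + 1/15*h_3 + 1/3*h_4
  h_3 = 1 + 7/15*h_1 + 4/15*h_2 + 1/15*h_3 + 1/5*h_4

Substituting h_4 = 0 and rearranging gives the linear system (I - Q) h = 1:
  [13/15, -4/15, -1/3] . (h_1, h_2, h_3) = 1
  [-2/5, 4/5, -1/15] . (h_1, h_2, h_3) = 1
  [-7/15, -4/15, 14/15] . (h_1, h_2, h_3) = 1

Solving yields:
  h_1 = 1140/307
  h_2 = 4215/1228
  h_3 = 1200/307

Starting state is 3, so the expected hitting time is h_3 = 1200/307.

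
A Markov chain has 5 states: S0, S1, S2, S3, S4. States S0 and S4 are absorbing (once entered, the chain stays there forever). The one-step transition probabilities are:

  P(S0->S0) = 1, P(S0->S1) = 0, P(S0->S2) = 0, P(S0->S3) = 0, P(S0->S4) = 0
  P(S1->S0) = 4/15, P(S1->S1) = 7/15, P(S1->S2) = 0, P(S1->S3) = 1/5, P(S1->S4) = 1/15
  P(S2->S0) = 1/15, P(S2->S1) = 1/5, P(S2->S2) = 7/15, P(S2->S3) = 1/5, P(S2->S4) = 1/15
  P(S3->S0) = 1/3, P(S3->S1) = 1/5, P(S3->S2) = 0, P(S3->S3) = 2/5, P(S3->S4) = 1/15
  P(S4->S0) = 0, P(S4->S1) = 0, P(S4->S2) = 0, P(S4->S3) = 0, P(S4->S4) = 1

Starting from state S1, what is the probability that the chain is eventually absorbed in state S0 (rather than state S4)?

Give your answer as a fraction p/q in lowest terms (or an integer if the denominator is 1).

Let a_i = P(absorbed in S0 | start in state i).
Boundary conditions: a_S0 = 1, a_S4 = 0.
For each transient state i, a_i = sum_j P(i->j) * a_j:
  a_S1 = 4/15*a_S0 + 7/15*a_S1 + 0*a_S2 + 1/5*a_S3 + 1/15*a_S4
  a_S2 = 1/15*a_S0 + 1/5*a_S1 + 7/15*a_S2 + 1/5*a_S3 + 1/15*a_S4
  a_S3 = 1/3*a_S0 + 1/5*a_S1 + 0*a_S2 + 2/5*a_S3 + 1/15*a_S4

Substituting a_S0 = 1 and a_S4 = 0, rearrange to (I - Q) a = r where r[i] = P(i -> S0):
  [8/15, 0, -1/5] . (a_S1, a_S2, a_S3) = 4/15
  [-1/5, 8/15, -1/5] . (a_S1, a_S2, a_S3) = 1/15
  [-1/5, 0, 3/5] . (a_S1, a_S2, a_S3) = 1/3

Solving yields:
  a_S1 = 17/21
  a_S2 = 31/42
  a_S3 = 52/63

Starting state is S1, so the absorption probability is a_S1 = 17/21.

Answer: 17/21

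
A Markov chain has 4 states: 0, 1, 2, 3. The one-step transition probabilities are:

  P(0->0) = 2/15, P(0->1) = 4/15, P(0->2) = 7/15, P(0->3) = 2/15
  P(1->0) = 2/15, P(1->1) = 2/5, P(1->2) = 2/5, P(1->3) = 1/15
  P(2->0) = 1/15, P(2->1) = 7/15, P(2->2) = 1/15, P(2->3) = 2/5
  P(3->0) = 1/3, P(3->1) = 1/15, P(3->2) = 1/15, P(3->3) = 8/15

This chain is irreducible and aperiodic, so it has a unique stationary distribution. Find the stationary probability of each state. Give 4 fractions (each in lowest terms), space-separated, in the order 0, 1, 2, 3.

The stationary distribution satisfies pi = pi * P, i.e.:
  pi_0 = 2/15*pi_0 + 2/15*pi_1 + 1/15*pi_2 + 1/3*pi_3
  pi_1 = 4/15*pi_0 + 2/5*pi_1 + 7/15*pi_2 + 1/15*pi_3
  pi_2 = 7/15*pi_0 + 2/5*pi_1 + 1/15*pi_2 + 1/15*pi_3
  pi_3 = 2/15*pi_0 + 1/15*pi_1 + 2/5*pi_2 + 8/15*pi_3
with normalization: pi_0 + pi_1 + pi_2 + pi_3 = 1.

Using the first 3 balance equations plus normalization, the linear system A*pi = b is:
  [-13/15, 2/15, 1/15, 1/3] . pi = 0
  [4/15, -3/5, 7/15, 1/15] . pi = 0
  [7/15, 2/5, -14/15, 1/15] . pi = 0
  [1, 1, 1, 1] . pi = 1

Solving yields:
  pi_0 = 3/17
  pi_1 = 5/17
  pi_2 = 4/17
  pi_3 = 5/17

Verification (pi * P):
  3/17*2/15 + 5/17*2/15 + 4/17*1/15 + 5/17*1/3 = 3/17 = pi_0  (ok)
  3/17*4/15 + 5/17*2/5 + 4/17*7/15 + 5/17*1/15 = 5/17 = pi_1  (ok)
  3/17*7/15 + 5/17*2/5 + 4/17*1/15 + 5/17*1/15 = 4/17 = pi_2  (ok)
  3/17*2/15 + 5/17*1/15 + 4/17*2/5 + 5/17*8/15 = 5/17 = pi_3  (ok)

Answer: 3/17 5/17 4/17 5/17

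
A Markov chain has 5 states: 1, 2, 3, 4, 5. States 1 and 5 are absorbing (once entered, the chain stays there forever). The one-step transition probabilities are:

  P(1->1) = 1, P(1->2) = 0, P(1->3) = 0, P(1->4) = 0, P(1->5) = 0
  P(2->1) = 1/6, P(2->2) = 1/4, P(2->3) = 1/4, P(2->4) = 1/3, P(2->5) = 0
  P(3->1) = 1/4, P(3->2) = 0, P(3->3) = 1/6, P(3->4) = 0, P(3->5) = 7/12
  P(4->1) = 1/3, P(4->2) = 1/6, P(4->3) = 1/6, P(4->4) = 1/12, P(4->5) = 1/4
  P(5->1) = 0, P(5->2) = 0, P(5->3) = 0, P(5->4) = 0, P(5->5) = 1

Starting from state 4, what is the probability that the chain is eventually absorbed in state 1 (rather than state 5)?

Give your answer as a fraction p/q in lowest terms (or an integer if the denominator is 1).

Answer: 236/455

Derivation:
Let a_i = P(absorbed in 1 | start in state i).
Boundary conditions: a_1 = 1, a_5 = 0.
For each transient state i, a_i = sum_j P(i->j) * a_j:
  a_2 = 1/6*a_1 + 1/4*a_2 + 1/4*a_3 + 1/3*a_4 + 0*a_5
  a_3 = 1/4*a_1 + 0*a_2 + 1/6*a_3 + 0*a_4 + 7/12*a_5
  a_4 = 1/3*a_1 + 1/6*a_2 + 1/6*a_3 + 1/12*a_4 + 1/4*a_5

Substituting a_1 = 1 and a_5 = 0, rearrange to (I - Q) a = r where r[i] = P(i -> 1):
  [3/4, -1/4, -1/3] . (a_2, a_3, a_4) = 1/6
  [0, 5/6, 0] . (a_2, a_3, a_4) = 1/4
  [-1/6, -1/6, 11/12] . (a_2, a_3, a_4) = 1/3

Solving yields:
  a_2 = 503/910
  a_3 = 3/10
  a_4 = 236/455

Starting state is 4, so the absorption probability is a_4 = 236/455.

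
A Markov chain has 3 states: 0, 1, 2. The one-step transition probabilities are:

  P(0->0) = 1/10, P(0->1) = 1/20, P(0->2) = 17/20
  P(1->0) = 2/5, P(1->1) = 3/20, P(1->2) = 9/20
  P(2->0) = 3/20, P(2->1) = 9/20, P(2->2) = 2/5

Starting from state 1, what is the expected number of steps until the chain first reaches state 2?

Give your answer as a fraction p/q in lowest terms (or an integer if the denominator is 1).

Answer: 260/149

Derivation:
Let h_i = expected steps to first reach 2 from state i.
Boundary: h_2 = 0.
First-step equations for the other states:
  h_0 = 1 + 1/10*h_0 + 1/20*h_1 + 17/20*h_2
  h_1 = 1 + 2/5*h_0 + 3/20*h_1 + 9/20*h_2

Substituting h_2 = 0 and rearranging gives the linear system (I - Q) h = 1:
  [9/10, -1/20] . (h_0, h_1) = 1
  [-2/5, 17/20] . (h_0, h_1) = 1

Solving yields:
  h_0 = 180/149
  h_1 = 260/149

Starting state is 1, so the expected hitting time is h_1 = 260/149.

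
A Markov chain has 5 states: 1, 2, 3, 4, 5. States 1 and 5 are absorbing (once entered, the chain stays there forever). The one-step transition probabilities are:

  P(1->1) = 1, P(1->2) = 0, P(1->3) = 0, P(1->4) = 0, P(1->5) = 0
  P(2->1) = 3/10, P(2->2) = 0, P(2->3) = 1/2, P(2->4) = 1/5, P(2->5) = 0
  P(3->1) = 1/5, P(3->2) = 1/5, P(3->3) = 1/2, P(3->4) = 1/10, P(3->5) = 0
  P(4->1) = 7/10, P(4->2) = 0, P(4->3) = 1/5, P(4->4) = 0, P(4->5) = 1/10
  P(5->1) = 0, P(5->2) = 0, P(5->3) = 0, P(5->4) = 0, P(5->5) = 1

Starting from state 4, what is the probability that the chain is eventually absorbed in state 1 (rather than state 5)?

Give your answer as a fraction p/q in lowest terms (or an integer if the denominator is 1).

Answer: 83/93

Derivation:
Let a_i = P(absorbed in 1 | start in state i).
Boundary conditions: a_1 = 1, a_5 = 0.
For each transient state i, a_i = sum_j P(i->j) * a_j:
  a_2 = 3/10*a_1 + 0*a_2 + 1/2*a_3 + 1/5*a_4 + 0*a_5
  a_3 = 1/5*a_1 + 1/5*a_2 + 1/2*a_3 + 1/10*a_4 + 0*a_5
  a_4 = 7/10*a_1 + 0*a_2 + 1/5*a_3 + 0*a_4 + 1/10*a_5

Substituting a_1 = 1 and a_5 = 0, rearrange to (I - Q) a = r where r[i] = P(i -> 1):
  [1, -1/2, -1/5] . (a_2, a_3, a_4) = 3/10
  [-1/5, 1/2, -1/10] . (a_2, a_3, a_4) = 1/5
  [0, -1/5, 1] . (a_2, a_3, a_4) = 7/10

Solving yields:
  a_2 = 119/124
  a_3 = 179/186
  a_4 = 83/93

Starting state is 4, so the absorption probability is a_4 = 83/93.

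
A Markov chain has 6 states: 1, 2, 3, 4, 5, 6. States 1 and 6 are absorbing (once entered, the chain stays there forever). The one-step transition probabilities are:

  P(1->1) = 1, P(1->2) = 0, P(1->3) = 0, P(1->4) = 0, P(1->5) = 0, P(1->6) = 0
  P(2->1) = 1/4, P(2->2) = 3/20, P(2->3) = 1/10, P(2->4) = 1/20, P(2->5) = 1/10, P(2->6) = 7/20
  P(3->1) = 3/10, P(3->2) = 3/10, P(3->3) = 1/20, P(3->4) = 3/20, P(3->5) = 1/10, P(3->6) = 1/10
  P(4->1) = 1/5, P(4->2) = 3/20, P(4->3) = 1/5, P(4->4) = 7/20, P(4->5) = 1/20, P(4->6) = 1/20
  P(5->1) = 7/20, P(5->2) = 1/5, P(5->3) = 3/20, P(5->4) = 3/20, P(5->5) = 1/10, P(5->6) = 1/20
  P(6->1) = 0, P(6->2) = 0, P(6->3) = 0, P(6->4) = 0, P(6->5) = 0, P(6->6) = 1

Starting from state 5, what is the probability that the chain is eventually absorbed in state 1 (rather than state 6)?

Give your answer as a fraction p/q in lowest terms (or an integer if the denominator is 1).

Answer: 11048/15309

Derivation:
Let a_i = P(absorbed in 1 | start in state i).
Boundary conditions: a_1 = 1, a_6 = 0.
For each transient state i, a_i = sum_j P(i->j) * a_j:
  a_2 = 1/4*a_1 + 3/20*a_2 + 1/10*a_3 + 1/20*a_4 + 1/10*a_5 + 7/20*a_6
  a_3 = 3/10*a_1 + 3/10*a_2 + 1/20*a_3 + 3/20*a_4 + 1/10*a_5 + 1/10*a_6
  a_4 = 1/5*a_1 + 3/20*a_2 + 1/5*a_3 + 7/20*a_4 + 1/20*a_5 + 1/20*a_6
  a_5 = 7/20*a_1 + 1/5*a_2 + 3/20*a_3 + 3/20*a_4 + 1/10*a_5 + 1/20*a_6

Substituting a_1 = 1 and a_6 = 0, rearrange to (I - Q) a = r where r[i] = P(i -> 1):
  [17/20, -1/10, -1/20, -1/10] . (a_2, a_3, a_4, a_5) = 1/4
  [-3/10, 19/20, -3/20, -1/10] . (a_2, a_3, a_4, a_5) = 3/10
  [-3/20, -1/5, 13/20, -1/20] . (a_2, a_3, a_4, a_5) = 1/5
  [-1/5, -3/20, -3/20, 9/10] . (a_2, a_3, a_4, a_5) = 7/20

Solving yields:
  a_2 = 10127/20412
  a_3 = 40153/61236
  a_4 = 1541/2268
  a_5 = 11048/15309

Starting state is 5, so the absorption probability is a_5 = 11048/15309.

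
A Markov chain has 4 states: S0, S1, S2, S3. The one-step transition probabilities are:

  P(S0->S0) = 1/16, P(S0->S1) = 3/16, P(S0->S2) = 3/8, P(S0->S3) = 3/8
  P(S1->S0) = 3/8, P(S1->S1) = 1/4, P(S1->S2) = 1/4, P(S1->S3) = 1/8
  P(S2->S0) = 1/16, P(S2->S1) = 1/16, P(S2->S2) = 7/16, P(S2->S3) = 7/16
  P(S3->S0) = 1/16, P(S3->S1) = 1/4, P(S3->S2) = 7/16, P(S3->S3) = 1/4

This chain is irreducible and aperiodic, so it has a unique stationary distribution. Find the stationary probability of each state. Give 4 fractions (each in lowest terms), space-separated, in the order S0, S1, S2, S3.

The stationary distribution satisfies pi = pi * P, i.e.:
  pi_S0 = 1/16*pi_S0 + 3/8*pi_S1 + 1/16*pi_S2 + 1/16*pi_S3
  pi_S1 = 3/16*pi_S0 + 1/4*pi_S1 + 1/16*pi_S2 + 1/4*pi_S3
  pi_S2 = 3/8*pi_S0 + 1/4*pi_S1 + 7/16*pi_S2 + 7/16*pi_S3
  pi_S3 = 3/8*pi_S0 + 1/8*pi_S1 + 7/16*pi_S2 + 1/4*pi_S3
with normalization: pi_S0 + pi_S1 + pi_S2 + pi_S3 = 1.

Using the first 3 balance equations plus normalization, the linear system A*pi = b is:
  [-15/16, 3/8, 1/16, 1/16] . pi = 0
  [3/16, -3/4, 1/16, 1/4] . pi = 0
  [3/8, 1/4, -9/16, 7/16] . pi = 0
  [1, 1, 1, 1] . pi = 1

Solving yields:
  pi_S0 = 154/1339
  pi_S1 = 225/1339
  pi_S2 = 534/1339
  pi_S3 = 426/1339

Verification (pi * P):
  154/1339*1/16 + 225/1339*3/8 + 534/1339*1/16 + 426/1339*1/16 = 154/1339 = pi_S0  (ok)
  154/1339*3/16 + 225/1339*1/4 + 534/1339*1/16 + 426/1339*1/4 = 225/1339 = pi_S1  (ok)
  154/1339*3/8 + 225/1339*1/4 + 534/1339*7/16 + 426/1339*7/16 = 534/1339 = pi_S2  (ok)
  154/1339*3/8 + 225/1339*1/8 + 534/1339*7/16 + 426/1339*1/4 = 426/1339 = pi_S3  (ok)

Answer: 154/1339 225/1339 534/1339 426/1339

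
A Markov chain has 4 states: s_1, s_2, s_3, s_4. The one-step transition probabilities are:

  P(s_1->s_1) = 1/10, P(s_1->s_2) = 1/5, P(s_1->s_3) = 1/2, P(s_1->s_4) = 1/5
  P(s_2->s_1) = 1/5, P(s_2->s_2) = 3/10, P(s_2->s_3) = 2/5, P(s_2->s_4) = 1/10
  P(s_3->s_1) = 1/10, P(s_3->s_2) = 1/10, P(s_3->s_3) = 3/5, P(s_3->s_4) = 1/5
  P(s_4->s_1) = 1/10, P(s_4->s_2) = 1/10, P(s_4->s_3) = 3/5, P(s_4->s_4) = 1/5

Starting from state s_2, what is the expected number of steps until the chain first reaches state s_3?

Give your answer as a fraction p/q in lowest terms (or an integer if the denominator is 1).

Let h_i = expected steps to first reach s_3 from state i.
Boundary: h_s_3 = 0.
First-step equations for the other states:
  h_s_1 = 1 + 1/10*h_s_1 + 1/5*h_s_2 + 1/2*h_s_3 + 1/5*h_s_4
  h_s_2 = 1 + 1/5*h_s_1 + 3/10*h_s_2 + 2/5*h_s_3 + 1/10*h_s_4
  h_s_4 = 1 + 1/10*h_s_1 + 1/10*h_s_2 + 3/5*h_s_3 + 1/5*h_s_4

Substituting h_s_3 = 0 and rearranging gives the linear system (I - Q) h = 1:
  [9/10, -1/5, -1/5] . (h_s_1, h_s_2, h_s_4) = 1
  [-1/5, 7/10, -1/10] . (h_s_1, h_s_2, h_s_4) = 1
  [-1/10, -1/10, 4/5] . (h_s_1, h_s_2, h_s_4) = 1

Solving yields:
  h_s_1 = 890/443
  h_s_2 = 1000/443
  h_s_4 = 790/443

Starting state is s_2, so the expected hitting time is h_s_2 = 1000/443.

Answer: 1000/443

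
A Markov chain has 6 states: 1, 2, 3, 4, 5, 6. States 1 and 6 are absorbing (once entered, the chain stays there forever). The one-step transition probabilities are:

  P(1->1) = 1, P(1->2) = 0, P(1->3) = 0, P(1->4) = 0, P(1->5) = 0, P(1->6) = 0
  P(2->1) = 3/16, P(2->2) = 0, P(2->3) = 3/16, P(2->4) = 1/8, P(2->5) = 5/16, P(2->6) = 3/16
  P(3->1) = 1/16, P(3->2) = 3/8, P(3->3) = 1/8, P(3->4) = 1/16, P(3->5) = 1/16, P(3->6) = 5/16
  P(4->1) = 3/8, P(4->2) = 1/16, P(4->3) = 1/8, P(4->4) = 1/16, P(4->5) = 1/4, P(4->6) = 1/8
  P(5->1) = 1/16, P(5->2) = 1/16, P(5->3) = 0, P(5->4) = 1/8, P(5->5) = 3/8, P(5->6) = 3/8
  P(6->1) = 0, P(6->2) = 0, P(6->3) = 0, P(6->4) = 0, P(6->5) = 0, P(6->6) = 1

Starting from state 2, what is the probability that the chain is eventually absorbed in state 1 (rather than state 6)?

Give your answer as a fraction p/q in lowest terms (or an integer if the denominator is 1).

Let a_i = P(absorbed in 1 | start in state i).
Boundary conditions: a_1 = 1, a_6 = 0.
For each transient state i, a_i = sum_j P(i->j) * a_j:
  a_2 = 3/16*a_1 + 0*a_2 + 3/16*a_3 + 1/8*a_4 + 5/16*a_5 + 3/16*a_6
  a_3 = 1/16*a_1 + 3/8*a_2 + 1/8*a_3 + 1/16*a_4 + 1/16*a_5 + 5/16*a_6
  a_4 = 3/8*a_1 + 1/16*a_2 + 1/8*a_3 + 1/16*a_4 + 1/4*a_5 + 1/8*a_6
  a_5 = 1/16*a_1 + 1/16*a_2 + 0*a_3 + 1/8*a_4 + 3/8*a_5 + 3/8*a_6

Substituting a_1 = 1 and a_6 = 0, rearrange to (I - Q) a = r where r[i] = P(i -> 1):
  [1, -3/16, -1/8, -5/16] . (a_2, a_3, a_4, a_5) = 3/16
  [-3/8, 7/8, -1/16, -1/16] . (a_2, a_3, a_4, a_5) = 1/16
  [-1/16, -1/8, 15/16, -1/4] . (a_2, a_3, a_4, a_5) = 3/8
  [-1/16, 0, -1/8, 5/8] . (a_2, a_3, a_4, a_5) = 1/16

Solving yields:
  a_2 = 10327/26839
  a_3 = 7827/26839
  a_4 = 14217/26839
  a_5 = 6560/26839

Starting state is 2, so the absorption probability is a_2 = 10327/26839.

Answer: 10327/26839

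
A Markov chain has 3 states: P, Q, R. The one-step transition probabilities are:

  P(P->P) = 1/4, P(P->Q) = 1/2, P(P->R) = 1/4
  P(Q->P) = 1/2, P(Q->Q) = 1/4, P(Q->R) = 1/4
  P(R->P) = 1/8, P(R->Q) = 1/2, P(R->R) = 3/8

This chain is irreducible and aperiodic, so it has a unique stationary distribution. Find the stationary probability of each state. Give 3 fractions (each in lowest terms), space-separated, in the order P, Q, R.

Answer: 11/35 2/5 2/7

Derivation:
The stationary distribution satisfies pi = pi * P, i.e.:
  pi_P = 1/4*pi_P + 1/2*pi_Q + 1/8*pi_R
  pi_Q = 1/2*pi_P + 1/4*pi_Q + 1/2*pi_R
  pi_R = 1/4*pi_P + 1/4*pi_Q + 3/8*pi_R
with normalization: pi_P + pi_Q + pi_R = 1.

Using the first 2 balance equations plus normalization, the linear system A*pi = b is:
  [-3/4, 1/2, 1/8] . pi = 0
  [1/2, -3/4, 1/2] . pi = 0
  [1, 1, 1] . pi = 1

Solving yields:
  pi_P = 11/35
  pi_Q = 2/5
  pi_R = 2/7

Verification (pi * P):
  11/35*1/4 + 2/5*1/2 + 2/7*1/8 = 11/35 = pi_P  (ok)
  11/35*1/2 + 2/5*1/4 + 2/7*1/2 = 2/5 = pi_Q  (ok)
  11/35*1/4 + 2/5*1/4 + 2/7*3/8 = 2/7 = pi_R  (ok)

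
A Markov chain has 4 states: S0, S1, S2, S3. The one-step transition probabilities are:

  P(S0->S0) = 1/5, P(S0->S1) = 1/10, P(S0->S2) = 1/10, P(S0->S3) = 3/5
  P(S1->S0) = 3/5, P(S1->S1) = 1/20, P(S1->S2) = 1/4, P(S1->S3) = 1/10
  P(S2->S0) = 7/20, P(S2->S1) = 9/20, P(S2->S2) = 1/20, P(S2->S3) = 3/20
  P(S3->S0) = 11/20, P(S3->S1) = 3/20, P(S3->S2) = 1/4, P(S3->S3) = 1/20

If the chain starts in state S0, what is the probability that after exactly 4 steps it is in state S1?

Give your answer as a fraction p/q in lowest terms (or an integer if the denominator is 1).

Answer: 12579/80000

Derivation:
Computing P^4 by repeated multiplication:
P^1 =
  S0: [1/5, 1/10, 1/10, 3/5]
  S1: [3/5, 1/20, 1/4, 1/10]
  S2: [7/20, 9/20, 1/20, 3/20]
  S3: [11/20, 3/20, 1/4, 1/20]
P^2 =
  S0: [93/200, 4/25, 1/5, 7/40]
  S1: [117/400, 19/100, 11/100, 163/400]
  S2: [11/25, 41/400, 3/16, 27/100]
  S3: [63/200, 73/400, 47/400, 77/200]
P^3 =
  S0: [1421/4000, 683/4000, 561/4000, 267/800]
  S1: [3481/8000, 239/1600, 1473/8000, 1851/8000]
  S2: [2909/8000, 87/500, 293/2000, 2527/8000]
  S3: [3403/8000, 121/800, 717/4000, 1953/8000]
P^4 =
  S0: [8123/20000, 12579/80000, 13493/80000, 5359/20000]
  S1: [7367/20000, 26967/160000, 4733/32000, 197/625]
  S2: [64341/160000, 25339/160000, 5317/32000, 8747/32000]
  S3: [59653/160000, 26781/160000, 4811/32000, 49511/160000]

(P^4)[S0 -> S1] = 12579/80000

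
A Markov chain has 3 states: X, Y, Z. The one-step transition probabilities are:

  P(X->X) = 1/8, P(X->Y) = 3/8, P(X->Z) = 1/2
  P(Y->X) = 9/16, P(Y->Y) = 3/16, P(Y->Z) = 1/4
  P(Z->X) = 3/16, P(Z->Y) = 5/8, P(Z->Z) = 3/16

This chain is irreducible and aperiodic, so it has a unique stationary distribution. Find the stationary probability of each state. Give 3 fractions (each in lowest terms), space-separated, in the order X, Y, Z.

The stationary distribution satisfies pi = pi * P, i.e.:
  pi_X = 1/8*pi_X + 9/16*pi_Y + 3/16*pi_Z
  pi_Y = 3/8*pi_X + 3/16*pi_Y + 5/8*pi_Z
  pi_Z = 1/2*pi_X + 1/4*pi_Y + 3/16*pi_Z
with normalization: pi_X + pi_Y + pi_Z = 1.

Using the first 2 balance equations plus normalization, the linear system A*pi = b is:
  [-7/8, 9/16, 3/16] . pi = 0
  [3/8, -13/16, 5/8] . pi = 0
  [1, 1, 1] . pi = 1

Solving yields:
  pi_X = 129/415
  pi_Y = 158/415
  pi_Z = 128/415

Verification (pi * P):
  129/415*1/8 + 158/415*9/16 + 128/415*3/16 = 129/415 = pi_X  (ok)
  129/415*3/8 + 158/415*3/16 + 128/415*5/8 = 158/415 = pi_Y  (ok)
  129/415*1/2 + 158/415*1/4 + 128/415*3/16 = 128/415 = pi_Z  (ok)

Answer: 129/415 158/415 128/415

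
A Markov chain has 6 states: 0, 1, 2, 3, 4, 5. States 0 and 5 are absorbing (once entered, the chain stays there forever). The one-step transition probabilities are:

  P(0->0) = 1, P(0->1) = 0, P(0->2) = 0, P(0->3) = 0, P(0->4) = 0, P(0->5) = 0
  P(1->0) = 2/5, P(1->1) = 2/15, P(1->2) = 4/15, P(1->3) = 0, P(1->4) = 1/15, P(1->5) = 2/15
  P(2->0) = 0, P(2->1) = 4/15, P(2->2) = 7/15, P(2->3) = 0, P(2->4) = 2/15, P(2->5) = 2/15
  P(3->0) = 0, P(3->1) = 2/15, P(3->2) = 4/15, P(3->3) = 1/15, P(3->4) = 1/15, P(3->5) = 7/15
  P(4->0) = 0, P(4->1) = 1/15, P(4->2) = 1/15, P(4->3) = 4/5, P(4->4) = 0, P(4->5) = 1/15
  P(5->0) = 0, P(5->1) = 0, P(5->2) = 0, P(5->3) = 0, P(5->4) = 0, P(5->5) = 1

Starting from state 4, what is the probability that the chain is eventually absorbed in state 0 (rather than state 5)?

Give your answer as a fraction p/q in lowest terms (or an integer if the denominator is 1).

Answer: 828/3739

Derivation:
Let a_i = P(absorbed in 0 | start in state i).
Boundary conditions: a_0 = 1, a_5 = 0.
For each transient state i, a_i = sum_j P(i->j) * a_j:
  a_1 = 2/5*a_0 + 2/15*a_1 + 4/15*a_2 + 0*a_3 + 1/15*a_4 + 2/15*a_5
  a_2 = 0*a_0 + 4/15*a_1 + 7/15*a_2 + 0*a_3 + 2/15*a_4 + 2/15*a_5
  a_3 = 0*a_0 + 2/15*a_1 + 4/15*a_2 + 1/15*a_3 + 1/15*a_4 + 7/15*a_5
  a_4 = 0*a_0 + 1/15*a_1 + 1/15*a_2 + 4/5*a_3 + 0*a_4 + 1/15*a_5

Substituting a_0 = 1 and a_5 = 0, rearrange to (I - Q) a = r where r[i] = P(i -> 0):
  [13/15, -4/15, 0, -1/15] . (a_1, a_2, a_3, a_4) = 2/5
  [-4/15, 8/15, 0, -2/15] . (a_1, a_2, a_3, a_4) = 0
  [-2/15, -4/15, 14/15, -1/15] . (a_1, a_2, a_3, a_4) = 0
  [-1/15, -1/15, -4/5, 1] . (a_1, a_2, a_3, a_4) = 0

Solving yields:
  a_1 = 2190/3739
  a_2 = 1302/3739
  a_3 = 744/3739
  a_4 = 828/3739

Starting state is 4, so the absorption probability is a_4 = 828/3739.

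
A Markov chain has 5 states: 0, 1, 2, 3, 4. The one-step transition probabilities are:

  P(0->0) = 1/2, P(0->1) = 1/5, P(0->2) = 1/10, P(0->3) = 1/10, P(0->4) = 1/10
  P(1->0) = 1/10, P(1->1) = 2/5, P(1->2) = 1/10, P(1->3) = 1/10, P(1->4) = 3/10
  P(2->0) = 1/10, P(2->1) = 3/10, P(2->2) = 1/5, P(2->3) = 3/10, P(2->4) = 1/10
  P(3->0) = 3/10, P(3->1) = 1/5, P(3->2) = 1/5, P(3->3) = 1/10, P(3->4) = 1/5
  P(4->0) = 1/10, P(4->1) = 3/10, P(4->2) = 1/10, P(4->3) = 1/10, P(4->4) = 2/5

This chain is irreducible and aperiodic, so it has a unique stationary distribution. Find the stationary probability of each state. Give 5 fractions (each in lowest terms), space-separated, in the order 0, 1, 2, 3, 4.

Answer: 5/24 8/27 1/8 1/8 53/216

Derivation:
The stationary distribution satisfies pi = pi * P, i.e.:
  pi_0 = 1/2*pi_0 + 1/10*pi_1 + 1/10*pi_2 + 3/10*pi_3 + 1/10*pi_4
  pi_1 = 1/5*pi_0 + 2/5*pi_1 + 3/10*pi_2 + 1/5*pi_3 + 3/10*pi_4
  pi_2 = 1/10*pi_0 + 1/10*pi_1 + 1/5*pi_2 + 1/5*pi_3 + 1/10*pi_4
  pi_3 = 1/10*pi_0 + 1/10*pi_1 + 3/10*pi_2 + 1/10*pi_3 + 1/10*pi_4
  pi_4 = 1/10*pi_0 + 3/10*pi_1 + 1/10*pi_2 + 1/5*pi_3 + 2/5*pi_4
with normalization: pi_0 + pi_1 + pi_2 + pi_3 + pi_4 = 1.

Using the first 4 balance equations plus normalization, the linear system A*pi = b is:
  [-1/2, 1/10, 1/10, 3/10, 1/10] . pi = 0
  [1/5, -3/5, 3/10, 1/5, 3/10] . pi = 0
  [1/10, 1/10, -4/5, 1/5, 1/10] . pi = 0
  [1/10, 1/10, 3/10, -9/10, 1/10] . pi = 0
  [1, 1, 1, 1, 1] . pi = 1

Solving yields:
  pi_0 = 5/24
  pi_1 = 8/27
  pi_2 = 1/8
  pi_3 = 1/8
  pi_4 = 53/216

Verification (pi * P):
  5/24*1/2 + 8/27*1/10 + 1/8*1/10 + 1/8*3/10 + 53/216*1/10 = 5/24 = pi_0  (ok)
  5/24*1/5 + 8/27*2/5 + 1/8*3/10 + 1/8*1/5 + 53/216*3/10 = 8/27 = pi_1  (ok)
  5/24*1/10 + 8/27*1/10 + 1/8*1/5 + 1/8*1/5 + 53/216*1/10 = 1/8 = pi_2  (ok)
  5/24*1/10 + 8/27*1/10 + 1/8*3/10 + 1/8*1/10 + 53/216*1/10 = 1/8 = pi_3  (ok)
  5/24*1/10 + 8/27*3/10 + 1/8*1/10 + 1/8*1/5 + 53/216*2/5 = 53/216 = pi_4  (ok)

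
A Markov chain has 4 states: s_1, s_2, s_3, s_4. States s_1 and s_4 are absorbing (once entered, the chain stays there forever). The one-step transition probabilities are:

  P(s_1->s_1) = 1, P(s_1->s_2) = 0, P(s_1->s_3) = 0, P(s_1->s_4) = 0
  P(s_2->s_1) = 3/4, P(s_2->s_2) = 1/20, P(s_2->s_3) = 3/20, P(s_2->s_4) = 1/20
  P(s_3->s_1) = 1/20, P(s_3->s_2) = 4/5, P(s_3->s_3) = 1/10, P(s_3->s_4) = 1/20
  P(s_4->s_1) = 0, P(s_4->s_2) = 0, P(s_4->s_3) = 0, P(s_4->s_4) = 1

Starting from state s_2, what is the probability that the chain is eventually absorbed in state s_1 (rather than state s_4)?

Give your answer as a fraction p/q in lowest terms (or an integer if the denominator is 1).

Answer: 13/14

Derivation:
Let a_i = P(absorbed in s_1 | start in state i).
Boundary conditions: a_s_1 = 1, a_s_4 = 0.
For each transient state i, a_i = sum_j P(i->j) * a_j:
  a_s_2 = 3/4*a_s_1 + 1/20*a_s_2 + 3/20*a_s_3 + 1/20*a_s_4
  a_s_3 = 1/20*a_s_1 + 4/5*a_s_2 + 1/10*a_s_3 + 1/20*a_s_4

Substituting a_s_1 = 1 and a_s_4 = 0, rearrange to (I - Q) a = r where r[i] = P(i -> s_1):
  [19/20, -3/20] . (a_s_2, a_s_3) = 3/4
  [-4/5, 9/10] . (a_s_2, a_s_3) = 1/20

Solving yields:
  a_s_2 = 13/14
  a_s_3 = 37/42

Starting state is s_2, so the absorption probability is a_s_2 = 13/14.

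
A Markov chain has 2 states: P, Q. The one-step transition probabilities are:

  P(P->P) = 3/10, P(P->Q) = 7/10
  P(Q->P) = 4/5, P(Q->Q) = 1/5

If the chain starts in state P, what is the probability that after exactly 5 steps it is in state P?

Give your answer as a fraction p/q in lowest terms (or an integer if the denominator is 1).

Computing P^5 by repeated multiplication:
P^1 =
  P: [3/10, 7/10]
  Q: [4/5, 1/5]
P^2 =
  P: [13/20, 7/20]
  Q: [2/5, 3/5]
P^3 =
  P: [19/40, 21/40]
  Q: [3/5, 2/5]
P^4 =
  P: [9/16, 7/16]
  Q: [1/2, 1/2]
P^5 =
  P: [83/160, 77/160]
  Q: [11/20, 9/20]

(P^5)[P -> P] = 83/160

Answer: 83/160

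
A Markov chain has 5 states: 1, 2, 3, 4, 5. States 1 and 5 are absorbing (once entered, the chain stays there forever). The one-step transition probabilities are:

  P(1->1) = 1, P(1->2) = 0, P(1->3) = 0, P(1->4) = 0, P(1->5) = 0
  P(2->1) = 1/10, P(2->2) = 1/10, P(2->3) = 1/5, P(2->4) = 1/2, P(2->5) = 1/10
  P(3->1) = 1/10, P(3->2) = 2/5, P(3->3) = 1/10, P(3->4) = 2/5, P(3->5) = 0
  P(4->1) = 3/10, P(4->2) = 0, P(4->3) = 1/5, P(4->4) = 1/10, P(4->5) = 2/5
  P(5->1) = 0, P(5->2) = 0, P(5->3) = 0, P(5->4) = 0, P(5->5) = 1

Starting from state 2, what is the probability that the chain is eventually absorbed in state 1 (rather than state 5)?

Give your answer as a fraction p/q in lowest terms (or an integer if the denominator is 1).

Let a_i = P(absorbed in 1 | start in state i).
Boundary conditions: a_1 = 1, a_5 = 0.
For each transient state i, a_i = sum_j P(i->j) * a_j:
  a_2 = 1/10*a_1 + 1/10*a_2 + 1/5*a_3 + 1/2*a_4 + 1/10*a_5
  a_3 = 1/10*a_1 + 2/5*a_2 + 1/10*a_3 + 2/5*a_4 + 0*a_5
  a_4 = 3/10*a_1 + 0*a_2 + 1/5*a_3 + 1/10*a_4 + 2/5*a_5

Substituting a_1 = 1 and a_5 = 0, rearrange to (I - Q) a = r where r[i] = P(i -> 1):
  [9/10, -1/5, -1/2] . (a_2, a_3, a_4) = 1/10
  [-2/5, 9/10, -2/5] . (a_2, a_3, a_4) = 1/10
  [0, -1/5, 9/10] . (a_2, a_3, a_4) = 3/10

Solving yields:
  a_2 = 52/109
  a_3 = 57/109
  a_4 = 49/109

Starting state is 2, so the absorption probability is a_2 = 52/109.

Answer: 52/109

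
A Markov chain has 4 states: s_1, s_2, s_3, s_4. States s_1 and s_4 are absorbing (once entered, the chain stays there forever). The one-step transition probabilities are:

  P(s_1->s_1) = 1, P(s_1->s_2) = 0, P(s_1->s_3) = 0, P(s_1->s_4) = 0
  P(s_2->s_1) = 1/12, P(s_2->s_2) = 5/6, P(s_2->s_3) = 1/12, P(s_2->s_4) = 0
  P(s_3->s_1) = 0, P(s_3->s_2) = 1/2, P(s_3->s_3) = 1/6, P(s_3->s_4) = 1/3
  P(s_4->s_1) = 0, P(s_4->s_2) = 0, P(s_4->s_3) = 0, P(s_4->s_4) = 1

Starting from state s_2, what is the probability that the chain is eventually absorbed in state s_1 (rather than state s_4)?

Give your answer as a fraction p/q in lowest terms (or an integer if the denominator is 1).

Let a_i = P(absorbed in s_1 | start in state i).
Boundary conditions: a_s_1 = 1, a_s_4 = 0.
For each transient state i, a_i = sum_j P(i->j) * a_j:
  a_s_2 = 1/12*a_s_1 + 5/6*a_s_2 + 1/12*a_s_3 + 0*a_s_4
  a_s_3 = 0*a_s_1 + 1/2*a_s_2 + 1/6*a_s_3 + 1/3*a_s_4

Substituting a_s_1 = 1 and a_s_4 = 0, rearrange to (I - Q) a = r where r[i] = P(i -> s_1):
  [1/6, -1/12] . (a_s_2, a_s_3) = 1/12
  [-1/2, 5/6] . (a_s_2, a_s_3) = 0

Solving yields:
  a_s_2 = 5/7
  a_s_3 = 3/7

Starting state is s_2, so the absorption probability is a_s_2 = 5/7.

Answer: 5/7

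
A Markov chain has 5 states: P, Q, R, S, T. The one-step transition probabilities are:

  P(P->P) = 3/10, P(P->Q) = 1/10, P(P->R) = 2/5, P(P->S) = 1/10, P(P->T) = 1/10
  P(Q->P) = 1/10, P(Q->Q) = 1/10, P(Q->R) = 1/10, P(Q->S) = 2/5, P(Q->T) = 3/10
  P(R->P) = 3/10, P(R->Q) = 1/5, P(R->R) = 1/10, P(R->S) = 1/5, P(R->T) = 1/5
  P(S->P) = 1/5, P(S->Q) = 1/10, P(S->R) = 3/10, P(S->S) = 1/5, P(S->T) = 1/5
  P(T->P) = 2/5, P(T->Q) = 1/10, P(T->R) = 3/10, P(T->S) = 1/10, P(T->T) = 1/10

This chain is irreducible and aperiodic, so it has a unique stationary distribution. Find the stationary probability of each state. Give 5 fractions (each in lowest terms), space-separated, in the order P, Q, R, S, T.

Answer: 3345/12221 1530/12221 3079/12221 2210/12221 17/101

Derivation:
The stationary distribution satisfies pi = pi * P, i.e.:
  pi_P = 3/10*pi_P + 1/10*pi_Q + 3/10*pi_R + 1/5*pi_S + 2/5*pi_T
  pi_Q = 1/10*pi_P + 1/10*pi_Q + 1/5*pi_R + 1/10*pi_S + 1/10*pi_T
  pi_R = 2/5*pi_P + 1/10*pi_Q + 1/10*pi_R + 3/10*pi_S + 3/10*pi_T
  pi_S = 1/10*pi_P + 2/5*pi_Q + 1/5*pi_R + 1/5*pi_S + 1/10*pi_T
  pi_T = 1/10*pi_P + 3/10*pi_Q + 1/5*pi_R + 1/5*pi_S + 1/10*pi_T
with normalization: pi_P + pi_Q + pi_R + pi_S + pi_T = 1.

Using the first 4 balance equations plus normalization, the linear system A*pi = b is:
  [-7/10, 1/10, 3/10, 1/5, 2/5] . pi = 0
  [1/10, -9/10, 1/5, 1/10, 1/10] . pi = 0
  [2/5, 1/10, -9/10, 3/10, 3/10] . pi = 0
  [1/10, 2/5, 1/5, -4/5, 1/10] . pi = 0
  [1, 1, 1, 1, 1] . pi = 1

Solving yields:
  pi_P = 3345/12221
  pi_Q = 1530/12221
  pi_R = 3079/12221
  pi_S = 2210/12221
  pi_T = 17/101

Verification (pi * P):
  3345/12221*3/10 + 1530/12221*1/10 + 3079/12221*3/10 + 2210/12221*1/5 + 17/101*2/5 = 3345/12221 = pi_P  (ok)
  3345/12221*1/10 + 1530/12221*1/10 + 3079/12221*1/5 + 2210/12221*1/10 + 17/101*1/10 = 1530/12221 = pi_Q  (ok)
  3345/12221*2/5 + 1530/12221*1/10 + 3079/12221*1/10 + 2210/12221*3/10 + 17/101*3/10 = 3079/12221 = pi_R  (ok)
  3345/12221*1/10 + 1530/12221*2/5 + 3079/12221*1/5 + 2210/12221*1/5 + 17/101*1/10 = 2210/12221 = pi_S  (ok)
  3345/12221*1/10 + 1530/12221*3/10 + 3079/12221*1/5 + 2210/12221*1/5 + 17/101*1/10 = 17/101 = pi_T  (ok)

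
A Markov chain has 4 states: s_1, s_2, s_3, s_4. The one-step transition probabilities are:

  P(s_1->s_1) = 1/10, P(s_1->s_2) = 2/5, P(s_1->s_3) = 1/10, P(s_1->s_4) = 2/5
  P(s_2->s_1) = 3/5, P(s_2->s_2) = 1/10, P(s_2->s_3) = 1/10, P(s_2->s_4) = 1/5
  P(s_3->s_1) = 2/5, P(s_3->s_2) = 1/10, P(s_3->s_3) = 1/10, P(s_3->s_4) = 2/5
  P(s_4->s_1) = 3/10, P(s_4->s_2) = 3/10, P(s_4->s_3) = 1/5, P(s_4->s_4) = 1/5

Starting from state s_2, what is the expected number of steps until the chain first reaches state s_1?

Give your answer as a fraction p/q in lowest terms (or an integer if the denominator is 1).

Let h_i = expected steps to first reach s_1 from state i.
Boundary: h_s_1 = 0.
First-step equations for the other states:
  h_s_2 = 1 + 3/5*h_s_1 + 1/10*h_s_2 + 1/10*h_s_3 + 1/5*h_s_4
  h_s_3 = 1 + 2/5*h_s_1 + 1/10*h_s_2 + 1/10*h_s_3 + 2/5*h_s_4
  h_s_4 = 1 + 3/10*h_s_1 + 3/10*h_s_2 + 1/5*h_s_3 + 1/5*h_s_4

Substituting h_s_1 = 0 and rearranging gives the linear system (I - Q) h = 1:
  [9/10, -1/10, -1/5] . (h_s_2, h_s_3, h_s_4) = 1
  [-1/10, 9/10, -2/5] . (h_s_2, h_s_3, h_s_4) = 1
  [-3/10, -1/5, 4/5] . (h_s_2, h_s_3, h_s_4) = 1

Solving yields:
  h_s_2 = 490/249
  h_s_3 = 620/249
  h_s_4 = 650/249

Starting state is s_2, so the expected hitting time is h_s_2 = 490/249.

Answer: 490/249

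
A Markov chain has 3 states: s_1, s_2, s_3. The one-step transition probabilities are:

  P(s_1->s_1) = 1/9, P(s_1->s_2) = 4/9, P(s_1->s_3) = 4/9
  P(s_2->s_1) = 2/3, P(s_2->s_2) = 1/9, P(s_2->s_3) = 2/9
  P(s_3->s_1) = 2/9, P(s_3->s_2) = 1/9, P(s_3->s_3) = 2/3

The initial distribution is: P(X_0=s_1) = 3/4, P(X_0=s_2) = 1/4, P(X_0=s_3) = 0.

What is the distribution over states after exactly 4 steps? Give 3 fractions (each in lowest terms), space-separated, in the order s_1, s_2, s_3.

Propagating the distribution step by step (d_{t+1} = d_t * P):
d_0 = (s_1=3/4, s_2=1/4, s_3=0)
  d_1[s_1] = 3/4*1/9 + 1/4*2/3 + 0*2/9 = 1/4
  d_1[s_2] = 3/4*4/9 + 1/4*1/9 + 0*1/9 = 13/36
  d_1[s_3] = 3/4*4/9 + 1/4*2/9 + 0*2/3 = 7/18
d_1 = (s_1=1/4, s_2=13/36, s_3=7/18)
  d_2[s_1] = 1/4*1/9 + 13/36*2/3 + 7/18*2/9 = 115/324
  d_2[s_2] = 1/4*4/9 + 13/36*1/9 + 7/18*1/9 = 7/36
  d_2[s_3] = 1/4*4/9 + 13/36*2/9 + 7/18*2/3 = 73/162
d_2 = (s_1=115/324, s_2=7/36, s_3=73/162)
  d_3[s_1] = 115/324*1/9 + 7/36*2/3 + 73/162*2/9 = 785/2916
  d_3[s_2] = 115/324*4/9 + 7/36*1/9 + 73/162*1/9 = 223/972
  d_3[s_3] = 115/324*4/9 + 7/36*2/9 + 73/162*2/3 = 731/1458
d_3 = (s_1=785/2916, s_2=223/972, s_3=731/1458)
  d_4[s_1] = 785/2916*1/9 + 223/972*2/3 + 731/1458*2/9 = 7723/26244
  d_4[s_2] = 785/2916*4/9 + 223/972*1/9 + 731/1458*1/9 = 1757/8748
  d_4[s_3] = 785/2916*4/9 + 223/972*2/9 + 731/1458*2/3 = 6625/13122
d_4 = (s_1=7723/26244, s_2=1757/8748, s_3=6625/13122)

Answer: 7723/26244 1757/8748 6625/13122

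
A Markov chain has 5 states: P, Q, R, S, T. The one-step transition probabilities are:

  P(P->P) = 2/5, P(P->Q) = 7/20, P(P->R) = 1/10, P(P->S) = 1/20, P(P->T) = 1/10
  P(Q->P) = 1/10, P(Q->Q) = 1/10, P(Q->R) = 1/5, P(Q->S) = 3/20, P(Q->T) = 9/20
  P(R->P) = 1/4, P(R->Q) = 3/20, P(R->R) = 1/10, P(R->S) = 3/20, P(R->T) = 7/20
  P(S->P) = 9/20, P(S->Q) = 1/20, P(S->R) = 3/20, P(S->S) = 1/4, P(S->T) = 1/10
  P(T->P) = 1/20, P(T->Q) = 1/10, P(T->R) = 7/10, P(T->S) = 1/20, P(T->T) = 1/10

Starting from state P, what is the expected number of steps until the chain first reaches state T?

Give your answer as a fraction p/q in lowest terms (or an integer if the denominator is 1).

Answer: 6680/1429

Derivation:
Let h_i = expected steps to first reach T from state i.
Boundary: h_T = 0.
First-step equations for the other states:
  h_P = 1 + 2/5*h_P + 7/20*h_Q + 1/10*h_R + 1/20*h_S + 1/10*h_T
  h_Q = 1 + 1/10*h_P + 1/10*h_Q + 1/5*h_R + 3/20*h_S + 9/20*h_T
  h_R = 1 + 1/4*h_P + 3/20*h_Q + 1/10*h_R + 3/20*h_S + 7/20*h_T
  h_S = 1 + 9/20*h_P + 1/20*h_Q + 3/20*h_R + 1/4*h_S + 1/10*h_T

Substituting h_T = 0 and rearranging gives the linear system (I - Q) h = 1:
  [3/5, -7/20, -1/10, -1/20] . (h_P, h_Q, h_R, h_S) = 1
  [-1/10, 9/10, -1/5, -3/20] . (h_P, h_Q, h_R, h_S) = 1
  [-1/4, -3/20, 9/10, -3/20] . (h_P, h_Q, h_R, h_S) = 1
  [-9/20, -1/20, -3/20, 3/4] . (h_P, h_Q, h_R, h_S) = 1

Solving yields:
  h_P = 6680/1429
  h_Q = 23816/7145
  h_R = 27288/7145
  h_S = 36612/7145

Starting state is P, so the expected hitting time is h_P = 6680/1429.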